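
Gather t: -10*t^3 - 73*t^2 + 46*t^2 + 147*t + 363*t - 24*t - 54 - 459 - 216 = -10*t^3 - 27*t^2 + 486*t - 729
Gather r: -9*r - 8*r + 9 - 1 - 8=-17*r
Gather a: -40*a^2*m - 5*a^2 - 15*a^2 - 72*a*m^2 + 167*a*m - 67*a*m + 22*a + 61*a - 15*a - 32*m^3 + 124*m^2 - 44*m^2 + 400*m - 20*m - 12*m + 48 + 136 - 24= a^2*(-40*m - 20) + a*(-72*m^2 + 100*m + 68) - 32*m^3 + 80*m^2 + 368*m + 160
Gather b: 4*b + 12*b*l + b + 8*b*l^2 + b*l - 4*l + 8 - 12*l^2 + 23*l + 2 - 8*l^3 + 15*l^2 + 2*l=b*(8*l^2 + 13*l + 5) - 8*l^3 + 3*l^2 + 21*l + 10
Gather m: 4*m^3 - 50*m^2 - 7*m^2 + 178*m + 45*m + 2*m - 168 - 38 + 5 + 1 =4*m^3 - 57*m^2 + 225*m - 200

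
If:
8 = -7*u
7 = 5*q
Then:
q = 7/5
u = -8/7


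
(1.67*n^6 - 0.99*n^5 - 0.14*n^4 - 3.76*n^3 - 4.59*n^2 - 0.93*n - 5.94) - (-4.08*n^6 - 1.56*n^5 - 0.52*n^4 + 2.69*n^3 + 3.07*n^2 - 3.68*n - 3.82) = 5.75*n^6 + 0.57*n^5 + 0.38*n^4 - 6.45*n^3 - 7.66*n^2 + 2.75*n - 2.12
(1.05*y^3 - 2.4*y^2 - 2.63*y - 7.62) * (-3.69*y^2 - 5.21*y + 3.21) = -3.8745*y^5 + 3.3855*y^4 + 25.5792*y^3 + 34.1161*y^2 + 31.2579*y - 24.4602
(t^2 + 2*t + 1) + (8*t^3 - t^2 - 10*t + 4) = 8*t^3 - 8*t + 5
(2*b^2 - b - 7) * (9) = 18*b^2 - 9*b - 63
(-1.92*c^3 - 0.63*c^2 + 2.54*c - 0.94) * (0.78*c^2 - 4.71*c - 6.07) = -1.4976*c^5 + 8.5518*c^4 + 16.6029*c^3 - 8.8725*c^2 - 10.9904*c + 5.7058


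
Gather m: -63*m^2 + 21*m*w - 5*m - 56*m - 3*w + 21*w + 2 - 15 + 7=-63*m^2 + m*(21*w - 61) + 18*w - 6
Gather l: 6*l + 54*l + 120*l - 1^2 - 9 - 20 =180*l - 30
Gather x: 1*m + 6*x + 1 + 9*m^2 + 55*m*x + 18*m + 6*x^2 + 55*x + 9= 9*m^2 + 19*m + 6*x^2 + x*(55*m + 61) + 10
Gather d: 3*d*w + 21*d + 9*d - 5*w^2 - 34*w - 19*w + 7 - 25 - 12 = d*(3*w + 30) - 5*w^2 - 53*w - 30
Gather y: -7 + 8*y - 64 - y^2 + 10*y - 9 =-y^2 + 18*y - 80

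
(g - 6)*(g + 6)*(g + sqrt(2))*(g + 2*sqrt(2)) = g^4 + 3*sqrt(2)*g^3 - 32*g^2 - 108*sqrt(2)*g - 144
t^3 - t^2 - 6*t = t*(t - 3)*(t + 2)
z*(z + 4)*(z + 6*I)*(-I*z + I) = -I*z^4 + 6*z^3 - 3*I*z^3 + 18*z^2 + 4*I*z^2 - 24*z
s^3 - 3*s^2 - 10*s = s*(s - 5)*(s + 2)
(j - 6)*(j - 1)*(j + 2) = j^3 - 5*j^2 - 8*j + 12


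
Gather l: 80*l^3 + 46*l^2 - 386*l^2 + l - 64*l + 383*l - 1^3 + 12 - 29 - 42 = 80*l^3 - 340*l^2 + 320*l - 60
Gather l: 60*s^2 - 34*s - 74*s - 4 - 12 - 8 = 60*s^2 - 108*s - 24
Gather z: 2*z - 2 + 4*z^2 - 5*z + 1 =4*z^2 - 3*z - 1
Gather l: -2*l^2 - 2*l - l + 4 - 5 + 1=-2*l^2 - 3*l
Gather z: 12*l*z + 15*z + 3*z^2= 3*z^2 + z*(12*l + 15)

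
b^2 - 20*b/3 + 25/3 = (b - 5)*(b - 5/3)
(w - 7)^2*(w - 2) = w^3 - 16*w^2 + 77*w - 98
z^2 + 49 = (z - 7*I)*(z + 7*I)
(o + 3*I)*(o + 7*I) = o^2 + 10*I*o - 21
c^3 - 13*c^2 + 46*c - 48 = (c - 8)*(c - 3)*(c - 2)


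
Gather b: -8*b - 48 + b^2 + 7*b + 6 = b^2 - b - 42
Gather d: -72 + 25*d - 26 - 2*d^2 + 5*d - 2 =-2*d^2 + 30*d - 100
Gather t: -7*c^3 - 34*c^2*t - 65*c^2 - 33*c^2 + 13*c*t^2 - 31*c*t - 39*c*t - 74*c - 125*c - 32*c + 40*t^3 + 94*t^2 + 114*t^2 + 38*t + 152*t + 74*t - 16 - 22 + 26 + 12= -7*c^3 - 98*c^2 - 231*c + 40*t^3 + t^2*(13*c + 208) + t*(-34*c^2 - 70*c + 264)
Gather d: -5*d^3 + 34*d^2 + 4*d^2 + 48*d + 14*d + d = -5*d^3 + 38*d^2 + 63*d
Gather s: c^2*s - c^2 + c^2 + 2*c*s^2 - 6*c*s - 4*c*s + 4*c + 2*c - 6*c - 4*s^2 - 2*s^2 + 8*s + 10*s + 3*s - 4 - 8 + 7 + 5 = s^2*(2*c - 6) + s*(c^2 - 10*c + 21)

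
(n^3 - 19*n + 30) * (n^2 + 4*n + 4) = n^5 + 4*n^4 - 15*n^3 - 46*n^2 + 44*n + 120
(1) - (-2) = 3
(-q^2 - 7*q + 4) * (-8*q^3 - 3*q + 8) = 8*q^5 + 56*q^4 - 29*q^3 + 13*q^2 - 68*q + 32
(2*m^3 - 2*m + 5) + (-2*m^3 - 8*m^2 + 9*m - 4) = -8*m^2 + 7*m + 1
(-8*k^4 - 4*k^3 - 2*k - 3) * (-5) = 40*k^4 + 20*k^3 + 10*k + 15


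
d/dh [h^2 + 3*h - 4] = 2*h + 3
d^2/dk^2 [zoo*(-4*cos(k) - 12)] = zoo*cos(k)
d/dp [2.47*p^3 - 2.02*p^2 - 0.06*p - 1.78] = 7.41*p^2 - 4.04*p - 0.06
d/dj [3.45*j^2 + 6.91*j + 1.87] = 6.9*j + 6.91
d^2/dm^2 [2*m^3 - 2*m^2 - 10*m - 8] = 12*m - 4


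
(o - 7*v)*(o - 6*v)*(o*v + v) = o^3*v - 13*o^2*v^2 + o^2*v + 42*o*v^3 - 13*o*v^2 + 42*v^3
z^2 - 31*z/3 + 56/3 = (z - 8)*(z - 7/3)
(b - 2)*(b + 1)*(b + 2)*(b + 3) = b^4 + 4*b^3 - b^2 - 16*b - 12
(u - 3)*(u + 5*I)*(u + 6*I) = u^3 - 3*u^2 + 11*I*u^2 - 30*u - 33*I*u + 90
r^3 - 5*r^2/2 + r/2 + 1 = (r - 2)*(r - 1)*(r + 1/2)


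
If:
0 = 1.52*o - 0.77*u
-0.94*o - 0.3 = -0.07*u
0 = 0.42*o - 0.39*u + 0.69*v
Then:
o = -0.37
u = -0.74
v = -0.19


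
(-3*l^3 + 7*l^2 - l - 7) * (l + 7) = -3*l^4 - 14*l^3 + 48*l^2 - 14*l - 49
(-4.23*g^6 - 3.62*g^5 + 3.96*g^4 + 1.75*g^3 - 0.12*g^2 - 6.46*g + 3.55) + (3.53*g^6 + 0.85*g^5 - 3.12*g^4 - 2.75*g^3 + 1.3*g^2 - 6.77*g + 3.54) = -0.700000000000001*g^6 - 2.77*g^5 + 0.84*g^4 - 1.0*g^3 + 1.18*g^2 - 13.23*g + 7.09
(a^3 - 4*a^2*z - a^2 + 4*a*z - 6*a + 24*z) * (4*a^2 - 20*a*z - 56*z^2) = 4*a^5 - 36*a^4*z - 4*a^4 + 24*a^3*z^2 + 36*a^3*z - 24*a^3 + 224*a^2*z^3 - 24*a^2*z^2 + 216*a^2*z - 224*a*z^3 - 144*a*z^2 - 1344*z^3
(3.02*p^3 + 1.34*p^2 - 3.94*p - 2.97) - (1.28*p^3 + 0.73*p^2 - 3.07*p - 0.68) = 1.74*p^3 + 0.61*p^2 - 0.87*p - 2.29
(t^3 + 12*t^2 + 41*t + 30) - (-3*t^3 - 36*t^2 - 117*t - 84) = 4*t^3 + 48*t^2 + 158*t + 114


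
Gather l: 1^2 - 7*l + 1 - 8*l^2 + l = -8*l^2 - 6*l + 2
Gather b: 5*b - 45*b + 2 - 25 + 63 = 40 - 40*b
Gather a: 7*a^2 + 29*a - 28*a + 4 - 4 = 7*a^2 + a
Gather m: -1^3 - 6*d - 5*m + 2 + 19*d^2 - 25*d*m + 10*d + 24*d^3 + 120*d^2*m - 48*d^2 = 24*d^3 - 29*d^2 + 4*d + m*(120*d^2 - 25*d - 5) + 1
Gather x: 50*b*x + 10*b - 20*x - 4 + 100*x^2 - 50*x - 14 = 10*b + 100*x^2 + x*(50*b - 70) - 18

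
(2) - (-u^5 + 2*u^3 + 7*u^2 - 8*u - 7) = u^5 - 2*u^3 - 7*u^2 + 8*u + 9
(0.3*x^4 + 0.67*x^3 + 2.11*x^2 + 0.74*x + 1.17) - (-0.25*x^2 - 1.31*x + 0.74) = 0.3*x^4 + 0.67*x^3 + 2.36*x^2 + 2.05*x + 0.43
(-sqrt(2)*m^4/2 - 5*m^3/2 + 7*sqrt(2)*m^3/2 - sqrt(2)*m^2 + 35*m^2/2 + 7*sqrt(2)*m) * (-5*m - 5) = 5*sqrt(2)*m^5/2 - 15*sqrt(2)*m^4 + 25*m^4/2 - 75*m^3 - 25*sqrt(2)*m^3/2 - 175*m^2/2 - 30*sqrt(2)*m^2 - 35*sqrt(2)*m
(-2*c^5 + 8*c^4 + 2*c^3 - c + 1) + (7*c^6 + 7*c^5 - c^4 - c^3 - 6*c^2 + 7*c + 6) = 7*c^6 + 5*c^5 + 7*c^4 + c^3 - 6*c^2 + 6*c + 7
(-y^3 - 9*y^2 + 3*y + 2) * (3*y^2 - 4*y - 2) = -3*y^5 - 23*y^4 + 47*y^3 + 12*y^2 - 14*y - 4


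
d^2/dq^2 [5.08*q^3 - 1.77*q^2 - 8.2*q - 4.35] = 30.48*q - 3.54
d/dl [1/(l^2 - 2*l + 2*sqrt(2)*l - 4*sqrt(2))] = 2*(-l - sqrt(2) + 1)/(l^2 - 2*l + 2*sqrt(2)*l - 4*sqrt(2))^2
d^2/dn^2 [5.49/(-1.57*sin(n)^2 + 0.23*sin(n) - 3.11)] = (54.129204*sin(n)^4 - 5.947317*sin(n)^3 - 188.127477*sin(n)^2 + 15.821631*sin(n) + 53.031204)/(1.57*sin(n)^2 - 0.23*sin(n) + 3.11)^3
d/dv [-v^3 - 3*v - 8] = -3*v^2 - 3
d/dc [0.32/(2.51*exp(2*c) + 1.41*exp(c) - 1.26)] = (-1.6064*exp(c) - 0.4512)*exp(c)/(2.51*exp(2*c) + 1.41*exp(c) - 1.26)^2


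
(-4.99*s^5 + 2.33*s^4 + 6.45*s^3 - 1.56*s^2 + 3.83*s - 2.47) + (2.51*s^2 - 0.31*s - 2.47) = -4.99*s^5 + 2.33*s^4 + 6.45*s^3 + 0.95*s^2 + 3.52*s - 4.94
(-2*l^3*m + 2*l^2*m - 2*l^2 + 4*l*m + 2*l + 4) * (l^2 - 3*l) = -2*l^5*m + 8*l^4*m - 2*l^4 - 2*l^3*m + 8*l^3 - 12*l^2*m - 2*l^2 - 12*l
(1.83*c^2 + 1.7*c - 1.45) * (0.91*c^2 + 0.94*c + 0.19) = 1.6653*c^4 + 3.2672*c^3 + 0.6262*c^2 - 1.04*c - 0.2755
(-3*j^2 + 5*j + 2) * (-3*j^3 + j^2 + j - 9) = 9*j^5 - 18*j^4 - 4*j^3 + 34*j^2 - 43*j - 18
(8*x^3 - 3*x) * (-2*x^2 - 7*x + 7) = -16*x^5 - 56*x^4 + 62*x^3 + 21*x^2 - 21*x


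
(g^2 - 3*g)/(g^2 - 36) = g*(g - 3)/(g^2 - 36)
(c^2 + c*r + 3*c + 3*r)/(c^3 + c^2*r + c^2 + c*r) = (c + 3)/(c*(c + 1))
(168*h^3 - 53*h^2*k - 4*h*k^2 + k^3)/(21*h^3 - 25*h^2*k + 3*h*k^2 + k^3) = (8*h - k)/(h - k)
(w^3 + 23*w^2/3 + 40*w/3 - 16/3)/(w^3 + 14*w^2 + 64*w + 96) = (w - 1/3)/(w + 6)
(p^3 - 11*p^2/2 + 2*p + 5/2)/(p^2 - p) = p - 9/2 - 5/(2*p)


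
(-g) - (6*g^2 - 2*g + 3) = -6*g^2 + g - 3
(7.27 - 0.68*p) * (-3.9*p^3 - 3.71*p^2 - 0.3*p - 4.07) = 2.652*p^4 - 25.8302*p^3 - 26.7677*p^2 + 0.586600000000001*p - 29.5889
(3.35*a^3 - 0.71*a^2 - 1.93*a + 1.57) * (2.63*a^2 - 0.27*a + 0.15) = 8.8105*a^5 - 2.7718*a^4 - 4.3817*a^3 + 4.5437*a^2 - 0.7134*a + 0.2355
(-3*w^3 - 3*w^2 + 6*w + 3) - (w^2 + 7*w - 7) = -3*w^3 - 4*w^2 - w + 10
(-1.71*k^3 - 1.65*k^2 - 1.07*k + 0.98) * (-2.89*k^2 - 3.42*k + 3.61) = 4.9419*k^5 + 10.6167*k^4 + 2.5622*k^3 - 5.1293*k^2 - 7.2143*k + 3.5378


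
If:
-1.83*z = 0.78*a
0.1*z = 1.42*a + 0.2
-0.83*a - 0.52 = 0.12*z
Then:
No Solution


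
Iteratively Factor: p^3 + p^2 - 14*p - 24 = (p + 2)*(p^2 - p - 12) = (p + 2)*(p + 3)*(p - 4)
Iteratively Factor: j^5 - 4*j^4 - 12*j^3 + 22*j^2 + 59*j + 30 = (j - 5)*(j^4 + j^3 - 7*j^2 - 13*j - 6) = (j - 5)*(j + 1)*(j^3 - 7*j - 6) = (j - 5)*(j + 1)*(j + 2)*(j^2 - 2*j - 3) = (j - 5)*(j - 3)*(j + 1)*(j + 2)*(j + 1)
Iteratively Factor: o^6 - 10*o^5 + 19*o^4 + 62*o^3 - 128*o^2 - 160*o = (o - 4)*(o^5 - 6*o^4 - 5*o^3 + 42*o^2 + 40*o) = o*(o - 4)*(o^4 - 6*o^3 - 5*o^2 + 42*o + 40) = o*(o - 4)^2*(o^3 - 2*o^2 - 13*o - 10) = o*(o - 4)^2*(o + 2)*(o^2 - 4*o - 5) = o*(o - 5)*(o - 4)^2*(o + 2)*(o + 1)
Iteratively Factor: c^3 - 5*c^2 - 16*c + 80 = (c + 4)*(c^2 - 9*c + 20) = (c - 4)*(c + 4)*(c - 5)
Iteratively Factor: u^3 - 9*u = (u + 3)*(u^2 - 3*u) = u*(u + 3)*(u - 3)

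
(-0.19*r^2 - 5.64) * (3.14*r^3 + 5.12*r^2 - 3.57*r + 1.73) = -0.5966*r^5 - 0.9728*r^4 - 17.0313*r^3 - 29.2055*r^2 + 20.1348*r - 9.7572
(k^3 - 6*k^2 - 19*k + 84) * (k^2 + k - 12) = k^5 - 5*k^4 - 37*k^3 + 137*k^2 + 312*k - 1008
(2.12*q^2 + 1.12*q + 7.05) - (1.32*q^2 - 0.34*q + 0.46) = 0.8*q^2 + 1.46*q + 6.59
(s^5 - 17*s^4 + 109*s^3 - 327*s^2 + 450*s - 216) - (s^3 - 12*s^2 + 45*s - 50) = s^5 - 17*s^4 + 108*s^3 - 315*s^2 + 405*s - 166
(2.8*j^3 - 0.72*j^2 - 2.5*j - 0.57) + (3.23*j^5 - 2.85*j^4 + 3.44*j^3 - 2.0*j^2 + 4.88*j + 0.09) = 3.23*j^5 - 2.85*j^4 + 6.24*j^3 - 2.72*j^2 + 2.38*j - 0.48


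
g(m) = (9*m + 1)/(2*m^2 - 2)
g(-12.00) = -0.37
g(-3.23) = -1.49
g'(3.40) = -0.54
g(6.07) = 0.78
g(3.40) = 1.50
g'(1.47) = -11.65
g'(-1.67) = -4.81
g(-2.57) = -1.97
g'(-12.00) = -0.03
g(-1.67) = -3.92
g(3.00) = 1.75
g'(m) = -4*m*(9*m + 1)/(2*m^2 - 2)^2 + 9/(2*m^2 - 2) = (9*m^2 - 2*m*(9*m + 1) - 9)/(2*(m^2 - 1)^2)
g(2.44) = 2.32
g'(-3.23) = -0.54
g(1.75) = 4.06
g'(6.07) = -0.14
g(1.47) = 6.13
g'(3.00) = -0.75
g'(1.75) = -4.71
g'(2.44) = -1.37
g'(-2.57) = -1.01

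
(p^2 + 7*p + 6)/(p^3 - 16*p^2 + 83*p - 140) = (p^2 + 7*p + 6)/(p^3 - 16*p^2 + 83*p - 140)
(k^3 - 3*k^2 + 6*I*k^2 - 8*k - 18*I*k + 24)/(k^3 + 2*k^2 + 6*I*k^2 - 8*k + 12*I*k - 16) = (k - 3)/(k + 2)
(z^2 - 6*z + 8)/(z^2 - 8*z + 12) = (z - 4)/(z - 6)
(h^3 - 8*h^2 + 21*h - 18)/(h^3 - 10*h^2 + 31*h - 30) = (h - 3)/(h - 5)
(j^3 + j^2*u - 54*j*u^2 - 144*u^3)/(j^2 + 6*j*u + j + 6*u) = (j^2 - 5*j*u - 24*u^2)/(j + 1)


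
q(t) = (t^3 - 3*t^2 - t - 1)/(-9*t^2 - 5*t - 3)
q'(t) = (18*t + 5)*(t^3 - 3*t^2 - t - 1)/(-9*t^2 - 5*t - 3)^2 + (3*t^2 - 6*t - 1)/(-9*t^2 - 5*t - 3) = (-9*t^4 - 10*t^3 - 3*t^2 - 2)/(81*t^4 + 90*t^3 + 79*t^2 + 30*t + 9)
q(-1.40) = 0.60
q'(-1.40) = -0.08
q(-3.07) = 0.76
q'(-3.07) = -0.10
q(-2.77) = 0.73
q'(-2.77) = -0.10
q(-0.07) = 0.35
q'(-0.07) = -0.28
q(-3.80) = 0.84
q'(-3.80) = -0.11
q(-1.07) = 0.58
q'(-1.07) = -0.08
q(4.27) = -0.09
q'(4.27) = -0.11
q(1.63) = 0.18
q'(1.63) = -0.10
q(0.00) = 0.33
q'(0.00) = -0.22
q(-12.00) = 1.73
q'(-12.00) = -0.11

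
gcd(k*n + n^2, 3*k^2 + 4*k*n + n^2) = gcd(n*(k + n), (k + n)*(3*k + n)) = k + n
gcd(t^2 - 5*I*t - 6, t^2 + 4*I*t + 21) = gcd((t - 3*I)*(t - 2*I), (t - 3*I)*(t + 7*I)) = t - 3*I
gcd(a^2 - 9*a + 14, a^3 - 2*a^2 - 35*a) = a - 7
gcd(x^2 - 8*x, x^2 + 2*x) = x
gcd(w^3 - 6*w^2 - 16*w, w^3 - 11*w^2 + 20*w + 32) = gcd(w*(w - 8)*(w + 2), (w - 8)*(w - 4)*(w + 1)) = w - 8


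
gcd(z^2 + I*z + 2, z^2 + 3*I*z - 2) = z + 2*I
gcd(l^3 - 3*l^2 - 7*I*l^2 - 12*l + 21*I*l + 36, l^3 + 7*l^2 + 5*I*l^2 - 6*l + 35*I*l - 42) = 1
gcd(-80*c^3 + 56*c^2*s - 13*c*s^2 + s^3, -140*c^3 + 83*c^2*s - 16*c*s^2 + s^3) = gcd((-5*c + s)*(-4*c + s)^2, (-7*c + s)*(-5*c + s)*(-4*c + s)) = 20*c^2 - 9*c*s + s^2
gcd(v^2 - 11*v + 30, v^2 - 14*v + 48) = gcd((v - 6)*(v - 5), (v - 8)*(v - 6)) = v - 6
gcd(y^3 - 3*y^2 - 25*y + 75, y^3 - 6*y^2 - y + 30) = y^2 - 8*y + 15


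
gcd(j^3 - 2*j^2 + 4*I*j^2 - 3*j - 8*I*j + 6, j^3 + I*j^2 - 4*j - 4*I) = j^2 + j*(-2 + I) - 2*I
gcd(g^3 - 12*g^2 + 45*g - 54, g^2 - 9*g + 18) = g^2 - 9*g + 18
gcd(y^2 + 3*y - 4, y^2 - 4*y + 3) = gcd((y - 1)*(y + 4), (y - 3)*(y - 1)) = y - 1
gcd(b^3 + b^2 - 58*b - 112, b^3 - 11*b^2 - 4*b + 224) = b - 8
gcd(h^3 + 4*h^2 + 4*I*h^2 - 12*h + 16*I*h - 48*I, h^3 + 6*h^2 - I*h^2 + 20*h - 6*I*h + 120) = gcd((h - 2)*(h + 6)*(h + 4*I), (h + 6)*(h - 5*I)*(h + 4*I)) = h^2 + h*(6 + 4*I) + 24*I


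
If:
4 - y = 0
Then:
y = 4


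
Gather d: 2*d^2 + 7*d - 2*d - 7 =2*d^2 + 5*d - 7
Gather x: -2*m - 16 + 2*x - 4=-2*m + 2*x - 20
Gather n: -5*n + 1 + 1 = 2 - 5*n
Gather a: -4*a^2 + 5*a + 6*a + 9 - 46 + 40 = -4*a^2 + 11*a + 3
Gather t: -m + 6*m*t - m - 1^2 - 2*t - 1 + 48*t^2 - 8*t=-2*m + 48*t^2 + t*(6*m - 10) - 2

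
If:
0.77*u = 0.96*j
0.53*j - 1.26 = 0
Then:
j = 2.38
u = 2.96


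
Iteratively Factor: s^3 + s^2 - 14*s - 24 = (s + 2)*(s^2 - s - 12) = (s - 4)*(s + 2)*(s + 3)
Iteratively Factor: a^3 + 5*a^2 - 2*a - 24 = (a + 3)*(a^2 + 2*a - 8) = (a + 3)*(a + 4)*(a - 2)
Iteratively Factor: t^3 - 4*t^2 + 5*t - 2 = (t - 1)*(t^2 - 3*t + 2) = (t - 1)^2*(t - 2)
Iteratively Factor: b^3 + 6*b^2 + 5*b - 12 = (b - 1)*(b^2 + 7*b + 12) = (b - 1)*(b + 3)*(b + 4)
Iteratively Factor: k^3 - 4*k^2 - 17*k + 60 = (k - 5)*(k^2 + k - 12) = (k - 5)*(k - 3)*(k + 4)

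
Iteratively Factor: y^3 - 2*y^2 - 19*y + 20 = (y - 1)*(y^2 - y - 20) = (y - 1)*(y + 4)*(y - 5)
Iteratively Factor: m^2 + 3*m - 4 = (m - 1)*(m + 4)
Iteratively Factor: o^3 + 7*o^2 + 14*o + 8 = (o + 4)*(o^2 + 3*o + 2) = (o + 2)*(o + 4)*(o + 1)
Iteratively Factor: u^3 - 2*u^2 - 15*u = (u + 3)*(u^2 - 5*u) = (u - 5)*(u + 3)*(u)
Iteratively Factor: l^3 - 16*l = (l + 4)*(l^2 - 4*l) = l*(l + 4)*(l - 4)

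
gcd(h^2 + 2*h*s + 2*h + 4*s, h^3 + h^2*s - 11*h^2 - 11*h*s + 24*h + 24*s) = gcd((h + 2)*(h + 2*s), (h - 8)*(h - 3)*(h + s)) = 1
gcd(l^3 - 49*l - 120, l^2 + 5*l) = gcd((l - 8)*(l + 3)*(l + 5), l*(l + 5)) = l + 5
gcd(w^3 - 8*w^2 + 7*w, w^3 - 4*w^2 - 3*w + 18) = 1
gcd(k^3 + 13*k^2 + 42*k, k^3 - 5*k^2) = k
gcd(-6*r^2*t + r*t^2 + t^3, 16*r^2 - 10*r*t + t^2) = 2*r - t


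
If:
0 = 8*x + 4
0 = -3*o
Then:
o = 0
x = -1/2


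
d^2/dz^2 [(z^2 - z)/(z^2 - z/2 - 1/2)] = -8/(8*z^3 + 12*z^2 + 6*z + 1)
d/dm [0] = 0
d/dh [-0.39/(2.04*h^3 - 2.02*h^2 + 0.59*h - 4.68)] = (2.3868*h^2 - 1.5756*h + 0.2301)/(2.04*h^3 - 2.02*h^2 + 0.59*h - 4.68)^2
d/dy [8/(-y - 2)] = 8/(y + 2)^2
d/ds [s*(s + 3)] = 2*s + 3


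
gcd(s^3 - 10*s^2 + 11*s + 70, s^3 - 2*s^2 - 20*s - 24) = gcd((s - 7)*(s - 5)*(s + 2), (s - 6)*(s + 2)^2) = s + 2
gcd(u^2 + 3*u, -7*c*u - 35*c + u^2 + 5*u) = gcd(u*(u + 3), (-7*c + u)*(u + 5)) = 1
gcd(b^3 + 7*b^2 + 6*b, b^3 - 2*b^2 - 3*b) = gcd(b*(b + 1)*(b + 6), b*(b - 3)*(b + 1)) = b^2 + b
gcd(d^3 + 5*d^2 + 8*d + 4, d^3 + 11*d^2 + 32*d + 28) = d^2 + 4*d + 4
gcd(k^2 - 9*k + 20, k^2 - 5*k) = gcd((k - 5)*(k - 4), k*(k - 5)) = k - 5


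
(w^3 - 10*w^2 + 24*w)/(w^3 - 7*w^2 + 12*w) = (w - 6)/(w - 3)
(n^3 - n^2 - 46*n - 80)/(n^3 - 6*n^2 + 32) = (n^2 - 3*n - 40)/(n^2 - 8*n + 16)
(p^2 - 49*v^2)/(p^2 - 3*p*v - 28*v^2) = (p + 7*v)/(p + 4*v)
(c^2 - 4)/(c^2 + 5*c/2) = 2*(c^2 - 4)/(c*(2*c + 5))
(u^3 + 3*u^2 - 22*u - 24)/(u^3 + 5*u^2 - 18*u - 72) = (u + 1)/(u + 3)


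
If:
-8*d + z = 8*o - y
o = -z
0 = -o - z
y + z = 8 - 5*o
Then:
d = 13*z/8 + 1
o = -z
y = 4*z + 8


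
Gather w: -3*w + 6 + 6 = 12 - 3*w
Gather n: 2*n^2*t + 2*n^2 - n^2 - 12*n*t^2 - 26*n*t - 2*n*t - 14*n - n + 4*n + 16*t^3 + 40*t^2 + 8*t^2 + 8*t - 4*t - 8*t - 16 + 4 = n^2*(2*t + 1) + n*(-12*t^2 - 28*t - 11) + 16*t^3 + 48*t^2 - 4*t - 12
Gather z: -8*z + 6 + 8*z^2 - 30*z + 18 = 8*z^2 - 38*z + 24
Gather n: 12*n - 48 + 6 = 12*n - 42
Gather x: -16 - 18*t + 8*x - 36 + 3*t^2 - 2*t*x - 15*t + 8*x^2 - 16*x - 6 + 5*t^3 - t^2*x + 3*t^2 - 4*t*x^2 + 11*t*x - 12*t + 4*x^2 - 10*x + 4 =5*t^3 + 6*t^2 - 45*t + x^2*(12 - 4*t) + x*(-t^2 + 9*t - 18) - 54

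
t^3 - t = t*(t - 1)*(t + 1)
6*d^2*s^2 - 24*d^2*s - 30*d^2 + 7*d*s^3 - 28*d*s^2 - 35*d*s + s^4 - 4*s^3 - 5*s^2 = (d + s)*(6*d + s)*(s - 5)*(s + 1)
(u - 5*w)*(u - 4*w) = u^2 - 9*u*w + 20*w^2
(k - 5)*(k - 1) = k^2 - 6*k + 5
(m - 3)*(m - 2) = m^2 - 5*m + 6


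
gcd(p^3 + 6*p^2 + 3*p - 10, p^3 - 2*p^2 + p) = p - 1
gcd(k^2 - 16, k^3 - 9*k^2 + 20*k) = k - 4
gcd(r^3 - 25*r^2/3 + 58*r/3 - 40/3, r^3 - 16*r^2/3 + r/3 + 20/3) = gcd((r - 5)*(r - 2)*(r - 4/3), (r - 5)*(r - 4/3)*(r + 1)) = r^2 - 19*r/3 + 20/3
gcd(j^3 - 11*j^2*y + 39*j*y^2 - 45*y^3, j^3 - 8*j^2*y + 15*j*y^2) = j^2 - 8*j*y + 15*y^2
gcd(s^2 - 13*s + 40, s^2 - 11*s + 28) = 1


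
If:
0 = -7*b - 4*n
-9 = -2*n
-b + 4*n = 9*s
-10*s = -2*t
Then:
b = -18/7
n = 9/2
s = 16/7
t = 80/7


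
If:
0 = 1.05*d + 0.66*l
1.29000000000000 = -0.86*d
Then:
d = -1.50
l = 2.39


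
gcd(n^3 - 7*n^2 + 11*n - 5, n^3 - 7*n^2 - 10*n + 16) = n - 1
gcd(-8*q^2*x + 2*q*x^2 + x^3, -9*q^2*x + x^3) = x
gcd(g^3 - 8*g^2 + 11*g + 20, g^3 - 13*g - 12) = g^2 - 3*g - 4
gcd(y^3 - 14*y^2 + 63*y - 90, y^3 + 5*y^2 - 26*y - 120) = y - 5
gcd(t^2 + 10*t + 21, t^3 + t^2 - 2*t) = 1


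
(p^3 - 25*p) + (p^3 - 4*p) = 2*p^3 - 29*p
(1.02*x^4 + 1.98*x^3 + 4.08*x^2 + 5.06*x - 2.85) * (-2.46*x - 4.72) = -2.5092*x^5 - 9.6852*x^4 - 19.3824*x^3 - 31.7052*x^2 - 16.8722*x + 13.452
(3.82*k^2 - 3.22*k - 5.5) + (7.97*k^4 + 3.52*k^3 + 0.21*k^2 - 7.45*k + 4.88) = 7.97*k^4 + 3.52*k^3 + 4.03*k^2 - 10.67*k - 0.62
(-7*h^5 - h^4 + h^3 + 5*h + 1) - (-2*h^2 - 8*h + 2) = -7*h^5 - h^4 + h^3 + 2*h^2 + 13*h - 1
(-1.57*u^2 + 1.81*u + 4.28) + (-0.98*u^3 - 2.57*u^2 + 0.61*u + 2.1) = -0.98*u^3 - 4.14*u^2 + 2.42*u + 6.38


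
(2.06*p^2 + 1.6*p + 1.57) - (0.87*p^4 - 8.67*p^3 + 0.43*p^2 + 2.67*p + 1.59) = -0.87*p^4 + 8.67*p^3 + 1.63*p^2 - 1.07*p - 0.02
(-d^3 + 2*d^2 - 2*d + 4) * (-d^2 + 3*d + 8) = d^5 - 5*d^4 + 6*d^2 - 4*d + 32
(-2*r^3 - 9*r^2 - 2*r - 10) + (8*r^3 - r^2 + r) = 6*r^3 - 10*r^2 - r - 10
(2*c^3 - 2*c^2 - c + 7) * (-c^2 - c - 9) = -2*c^5 - 15*c^3 + 12*c^2 + 2*c - 63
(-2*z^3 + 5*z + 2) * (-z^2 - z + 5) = 2*z^5 + 2*z^4 - 15*z^3 - 7*z^2 + 23*z + 10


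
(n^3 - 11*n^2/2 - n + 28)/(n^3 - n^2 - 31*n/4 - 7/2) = 2*(n - 4)/(2*n + 1)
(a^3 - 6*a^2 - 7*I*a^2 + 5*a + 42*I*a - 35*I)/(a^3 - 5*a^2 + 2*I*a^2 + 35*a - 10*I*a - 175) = (a^2 - a*(1 + 7*I) + 7*I)/(a^2 + 2*I*a + 35)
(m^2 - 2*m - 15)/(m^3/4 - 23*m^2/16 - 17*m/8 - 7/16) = 16*(-m^2 + 2*m + 15)/(-4*m^3 + 23*m^2 + 34*m + 7)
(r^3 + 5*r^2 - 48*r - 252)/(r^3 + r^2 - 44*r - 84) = (r + 6)/(r + 2)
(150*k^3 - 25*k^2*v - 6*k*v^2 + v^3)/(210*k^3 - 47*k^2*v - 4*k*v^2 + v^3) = (5*k + v)/(7*k + v)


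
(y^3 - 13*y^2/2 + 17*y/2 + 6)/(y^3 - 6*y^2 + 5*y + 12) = (y + 1/2)/(y + 1)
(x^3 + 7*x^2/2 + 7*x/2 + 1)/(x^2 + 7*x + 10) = (2*x^2 + 3*x + 1)/(2*(x + 5))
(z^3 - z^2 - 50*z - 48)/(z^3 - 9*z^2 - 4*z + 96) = (z^2 + 7*z + 6)/(z^2 - z - 12)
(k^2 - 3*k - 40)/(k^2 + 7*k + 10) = (k - 8)/(k + 2)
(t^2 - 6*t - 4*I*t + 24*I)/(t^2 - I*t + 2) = (t^2 - 6*t - 4*I*t + 24*I)/(t^2 - I*t + 2)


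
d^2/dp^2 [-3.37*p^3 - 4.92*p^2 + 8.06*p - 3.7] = -20.22*p - 9.84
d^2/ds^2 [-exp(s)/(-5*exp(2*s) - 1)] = (25*exp(5*s) - 30*exp(3*s) + exp(s))/(125*exp(6*s) + 75*exp(4*s) + 15*exp(2*s) + 1)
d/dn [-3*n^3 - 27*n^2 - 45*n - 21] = -9*n^2 - 54*n - 45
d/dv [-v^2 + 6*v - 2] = 6 - 2*v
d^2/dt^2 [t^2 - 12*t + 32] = 2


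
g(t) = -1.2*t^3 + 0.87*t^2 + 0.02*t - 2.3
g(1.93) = -7.65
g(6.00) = -230.06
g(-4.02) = 89.64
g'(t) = -3.6*t^2 + 1.74*t + 0.02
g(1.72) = -5.80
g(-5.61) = 236.84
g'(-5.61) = -123.04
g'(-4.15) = -69.20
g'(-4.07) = -66.70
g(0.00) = -2.30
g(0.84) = -2.38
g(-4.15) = 98.37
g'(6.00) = -119.14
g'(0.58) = -0.18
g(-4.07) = 92.93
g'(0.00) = 0.02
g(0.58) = -2.23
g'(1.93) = -10.03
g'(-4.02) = -65.15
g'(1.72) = -7.64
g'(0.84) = -1.06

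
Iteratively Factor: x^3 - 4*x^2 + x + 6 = (x - 3)*(x^2 - x - 2) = (x - 3)*(x - 2)*(x + 1)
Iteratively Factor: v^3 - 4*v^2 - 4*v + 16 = (v - 4)*(v^2 - 4) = (v - 4)*(v + 2)*(v - 2)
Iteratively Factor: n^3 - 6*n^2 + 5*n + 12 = (n - 4)*(n^2 - 2*n - 3) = (n - 4)*(n - 3)*(n + 1)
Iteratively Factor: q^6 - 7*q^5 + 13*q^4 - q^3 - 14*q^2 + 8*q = (q - 1)*(q^5 - 6*q^4 + 7*q^3 + 6*q^2 - 8*q) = (q - 1)^2*(q^4 - 5*q^3 + 2*q^2 + 8*q) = (q - 4)*(q - 1)^2*(q^3 - q^2 - 2*q) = q*(q - 4)*(q - 1)^2*(q^2 - q - 2) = q*(q - 4)*(q - 2)*(q - 1)^2*(q + 1)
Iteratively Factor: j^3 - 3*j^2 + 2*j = (j - 1)*(j^2 - 2*j) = j*(j - 1)*(j - 2)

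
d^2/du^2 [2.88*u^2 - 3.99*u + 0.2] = 5.76000000000000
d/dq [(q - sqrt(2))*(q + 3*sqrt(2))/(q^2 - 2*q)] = 2*(-sqrt(2)*q^2 - q^2 + 6*q - 6)/(q^2*(q^2 - 4*q + 4))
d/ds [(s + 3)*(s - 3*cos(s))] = s + (s + 3)*(3*sin(s) + 1) - 3*cos(s)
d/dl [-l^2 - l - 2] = -2*l - 1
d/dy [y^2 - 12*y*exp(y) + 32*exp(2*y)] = -12*y*exp(y) + 2*y + 64*exp(2*y) - 12*exp(y)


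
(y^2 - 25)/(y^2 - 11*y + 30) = (y + 5)/(y - 6)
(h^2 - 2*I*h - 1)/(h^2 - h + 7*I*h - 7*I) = (h^2 - 2*I*h - 1)/(h^2 - h + 7*I*h - 7*I)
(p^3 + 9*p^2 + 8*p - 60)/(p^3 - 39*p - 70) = (p^2 + 4*p - 12)/(p^2 - 5*p - 14)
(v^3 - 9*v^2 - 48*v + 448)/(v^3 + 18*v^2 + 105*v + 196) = (v^2 - 16*v + 64)/(v^2 + 11*v + 28)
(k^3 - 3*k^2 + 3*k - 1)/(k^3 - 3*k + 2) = (k - 1)/(k + 2)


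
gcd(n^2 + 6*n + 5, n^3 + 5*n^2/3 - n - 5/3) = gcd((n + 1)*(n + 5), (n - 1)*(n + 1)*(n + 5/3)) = n + 1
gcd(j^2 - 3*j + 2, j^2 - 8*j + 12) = j - 2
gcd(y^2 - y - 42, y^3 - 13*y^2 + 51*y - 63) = y - 7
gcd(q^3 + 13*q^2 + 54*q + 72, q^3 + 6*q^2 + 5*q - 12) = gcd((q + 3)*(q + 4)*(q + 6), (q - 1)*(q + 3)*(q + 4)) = q^2 + 7*q + 12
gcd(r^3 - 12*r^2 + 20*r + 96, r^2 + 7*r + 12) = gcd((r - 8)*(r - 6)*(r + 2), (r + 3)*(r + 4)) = 1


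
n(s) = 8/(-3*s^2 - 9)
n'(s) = 48*s/(-3*s^2 - 9)^2 = 16*s/(3*(s^2 + 3)^2)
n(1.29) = -0.57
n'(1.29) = 0.32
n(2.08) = -0.36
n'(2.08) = 0.21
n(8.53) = -0.04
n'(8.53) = 0.01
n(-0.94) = -0.69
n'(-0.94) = -0.33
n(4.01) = -0.14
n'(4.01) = 0.06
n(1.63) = -0.47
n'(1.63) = 0.27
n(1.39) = -0.54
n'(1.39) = 0.30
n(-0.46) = -0.83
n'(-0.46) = -0.24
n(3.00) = -0.22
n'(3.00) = 0.11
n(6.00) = -0.07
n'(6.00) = 0.02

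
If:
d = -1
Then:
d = -1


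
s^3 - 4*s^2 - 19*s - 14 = (s - 7)*(s + 1)*(s + 2)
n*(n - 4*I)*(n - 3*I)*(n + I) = n^4 - 6*I*n^3 - 5*n^2 - 12*I*n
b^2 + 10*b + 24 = (b + 4)*(b + 6)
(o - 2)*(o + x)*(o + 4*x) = o^3 + 5*o^2*x - 2*o^2 + 4*o*x^2 - 10*o*x - 8*x^2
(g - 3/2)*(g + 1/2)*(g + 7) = g^3 + 6*g^2 - 31*g/4 - 21/4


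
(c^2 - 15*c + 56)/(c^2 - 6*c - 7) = (c - 8)/(c + 1)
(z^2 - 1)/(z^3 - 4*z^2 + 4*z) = (z^2 - 1)/(z*(z^2 - 4*z + 4))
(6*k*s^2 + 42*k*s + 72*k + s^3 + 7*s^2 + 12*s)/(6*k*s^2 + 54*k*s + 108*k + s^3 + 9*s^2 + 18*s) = (s + 4)/(s + 6)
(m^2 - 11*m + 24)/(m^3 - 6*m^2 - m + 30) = (m - 8)/(m^2 - 3*m - 10)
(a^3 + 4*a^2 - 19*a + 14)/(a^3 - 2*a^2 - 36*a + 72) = (a^2 + 6*a - 7)/(a^2 - 36)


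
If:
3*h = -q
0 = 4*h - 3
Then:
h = 3/4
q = -9/4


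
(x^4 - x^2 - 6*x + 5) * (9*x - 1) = 9*x^5 - x^4 - 9*x^3 - 53*x^2 + 51*x - 5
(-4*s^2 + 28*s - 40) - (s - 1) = -4*s^2 + 27*s - 39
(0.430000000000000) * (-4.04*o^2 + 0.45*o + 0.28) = -1.7372*o^2 + 0.1935*o + 0.1204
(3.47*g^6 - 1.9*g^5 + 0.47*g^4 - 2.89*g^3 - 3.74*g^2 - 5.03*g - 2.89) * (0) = 0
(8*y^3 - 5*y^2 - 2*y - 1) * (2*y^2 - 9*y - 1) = 16*y^5 - 82*y^4 + 33*y^3 + 21*y^2 + 11*y + 1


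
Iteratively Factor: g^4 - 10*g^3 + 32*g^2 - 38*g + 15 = (g - 1)*(g^3 - 9*g^2 + 23*g - 15) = (g - 5)*(g - 1)*(g^2 - 4*g + 3) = (g - 5)*(g - 1)^2*(g - 3)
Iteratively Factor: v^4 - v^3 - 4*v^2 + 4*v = (v + 2)*(v^3 - 3*v^2 + 2*v) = (v - 2)*(v + 2)*(v^2 - v) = v*(v - 2)*(v + 2)*(v - 1)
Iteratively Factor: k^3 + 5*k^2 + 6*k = (k + 3)*(k^2 + 2*k) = (k + 2)*(k + 3)*(k)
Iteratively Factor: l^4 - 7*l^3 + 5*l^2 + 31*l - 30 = (l + 2)*(l^3 - 9*l^2 + 23*l - 15) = (l - 1)*(l + 2)*(l^2 - 8*l + 15) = (l - 3)*(l - 1)*(l + 2)*(l - 5)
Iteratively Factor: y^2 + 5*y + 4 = (y + 1)*(y + 4)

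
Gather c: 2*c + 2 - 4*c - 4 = -2*c - 2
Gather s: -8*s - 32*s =-40*s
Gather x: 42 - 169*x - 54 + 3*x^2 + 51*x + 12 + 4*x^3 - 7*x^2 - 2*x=4*x^3 - 4*x^2 - 120*x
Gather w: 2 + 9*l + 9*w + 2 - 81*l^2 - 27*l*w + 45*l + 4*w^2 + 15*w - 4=-81*l^2 + 54*l + 4*w^2 + w*(24 - 27*l)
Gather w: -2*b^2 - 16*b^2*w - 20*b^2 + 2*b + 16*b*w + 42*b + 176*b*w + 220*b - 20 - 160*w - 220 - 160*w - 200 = -22*b^2 + 264*b + w*(-16*b^2 + 192*b - 320) - 440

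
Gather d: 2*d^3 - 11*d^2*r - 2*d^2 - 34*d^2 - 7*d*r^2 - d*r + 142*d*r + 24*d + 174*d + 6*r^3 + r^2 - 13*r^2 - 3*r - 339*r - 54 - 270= 2*d^3 + d^2*(-11*r - 36) + d*(-7*r^2 + 141*r + 198) + 6*r^3 - 12*r^2 - 342*r - 324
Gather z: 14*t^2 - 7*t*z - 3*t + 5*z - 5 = 14*t^2 - 3*t + z*(5 - 7*t) - 5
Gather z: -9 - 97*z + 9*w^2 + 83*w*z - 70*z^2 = 9*w^2 - 70*z^2 + z*(83*w - 97) - 9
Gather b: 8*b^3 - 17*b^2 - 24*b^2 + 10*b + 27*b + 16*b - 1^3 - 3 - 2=8*b^3 - 41*b^2 + 53*b - 6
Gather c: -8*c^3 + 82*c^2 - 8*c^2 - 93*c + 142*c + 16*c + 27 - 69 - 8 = -8*c^3 + 74*c^2 + 65*c - 50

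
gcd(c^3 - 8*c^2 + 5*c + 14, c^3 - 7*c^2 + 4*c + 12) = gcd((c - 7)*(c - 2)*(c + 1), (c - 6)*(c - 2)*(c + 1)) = c^2 - c - 2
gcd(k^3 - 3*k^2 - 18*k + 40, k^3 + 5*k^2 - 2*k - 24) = k^2 + 2*k - 8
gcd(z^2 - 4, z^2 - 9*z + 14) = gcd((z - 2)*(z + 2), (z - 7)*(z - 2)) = z - 2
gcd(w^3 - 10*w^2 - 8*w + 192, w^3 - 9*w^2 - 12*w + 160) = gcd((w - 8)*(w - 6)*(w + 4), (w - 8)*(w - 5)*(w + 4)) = w^2 - 4*w - 32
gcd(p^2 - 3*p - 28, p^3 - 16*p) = p + 4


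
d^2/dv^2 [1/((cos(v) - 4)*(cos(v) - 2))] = (-4*sin(v)^4 + 6*sin(v)^2 - 141*cos(v)/2 + 9*cos(3*v)/2 + 54)/((cos(v) - 4)^3*(cos(v) - 2)^3)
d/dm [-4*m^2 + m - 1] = 1 - 8*m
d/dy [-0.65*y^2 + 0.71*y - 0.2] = 0.71 - 1.3*y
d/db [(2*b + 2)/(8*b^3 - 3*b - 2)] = 2*(8*b^3 - 3*b - 3*(b + 1)*(8*b^2 - 1) - 2)/(-8*b^3 + 3*b + 2)^2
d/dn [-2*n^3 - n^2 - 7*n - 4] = -6*n^2 - 2*n - 7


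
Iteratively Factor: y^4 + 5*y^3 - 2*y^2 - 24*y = (y - 2)*(y^3 + 7*y^2 + 12*y) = y*(y - 2)*(y^2 + 7*y + 12) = y*(y - 2)*(y + 4)*(y + 3)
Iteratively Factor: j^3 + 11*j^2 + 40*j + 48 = (j + 4)*(j^2 + 7*j + 12) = (j + 4)^2*(j + 3)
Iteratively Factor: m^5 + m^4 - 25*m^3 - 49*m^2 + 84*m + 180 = (m - 2)*(m^4 + 3*m^3 - 19*m^2 - 87*m - 90) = (m - 2)*(m + 3)*(m^3 - 19*m - 30) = (m - 2)*(m + 3)^2*(m^2 - 3*m - 10) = (m - 5)*(m - 2)*(m + 3)^2*(m + 2)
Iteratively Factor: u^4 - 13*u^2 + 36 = (u + 3)*(u^3 - 3*u^2 - 4*u + 12) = (u - 2)*(u + 3)*(u^2 - u - 6) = (u - 2)*(u + 2)*(u + 3)*(u - 3)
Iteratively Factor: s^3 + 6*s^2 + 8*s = (s + 4)*(s^2 + 2*s) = (s + 2)*(s + 4)*(s)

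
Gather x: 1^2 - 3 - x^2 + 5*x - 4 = -x^2 + 5*x - 6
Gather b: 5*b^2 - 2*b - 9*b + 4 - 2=5*b^2 - 11*b + 2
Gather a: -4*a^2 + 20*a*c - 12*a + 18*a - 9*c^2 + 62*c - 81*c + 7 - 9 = -4*a^2 + a*(20*c + 6) - 9*c^2 - 19*c - 2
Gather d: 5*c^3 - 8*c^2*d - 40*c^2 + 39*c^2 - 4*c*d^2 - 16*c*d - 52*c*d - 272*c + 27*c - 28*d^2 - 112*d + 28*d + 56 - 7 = 5*c^3 - c^2 - 245*c + d^2*(-4*c - 28) + d*(-8*c^2 - 68*c - 84) + 49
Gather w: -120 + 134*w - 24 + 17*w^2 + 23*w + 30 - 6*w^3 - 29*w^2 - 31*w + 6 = -6*w^3 - 12*w^2 + 126*w - 108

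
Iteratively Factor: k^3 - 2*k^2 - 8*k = (k)*(k^2 - 2*k - 8) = k*(k - 4)*(k + 2)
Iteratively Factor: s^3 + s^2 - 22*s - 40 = (s + 2)*(s^2 - s - 20) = (s - 5)*(s + 2)*(s + 4)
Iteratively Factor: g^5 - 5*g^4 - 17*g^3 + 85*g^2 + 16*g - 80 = (g - 1)*(g^4 - 4*g^3 - 21*g^2 + 64*g + 80) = (g - 1)*(g + 4)*(g^3 - 8*g^2 + 11*g + 20) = (g - 4)*(g - 1)*(g + 4)*(g^2 - 4*g - 5) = (g - 4)*(g - 1)*(g + 1)*(g + 4)*(g - 5)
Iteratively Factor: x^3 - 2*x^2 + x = (x)*(x^2 - 2*x + 1) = x*(x - 1)*(x - 1)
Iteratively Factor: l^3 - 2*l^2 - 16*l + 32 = (l - 2)*(l^2 - 16) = (l - 4)*(l - 2)*(l + 4)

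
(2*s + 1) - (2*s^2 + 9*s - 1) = -2*s^2 - 7*s + 2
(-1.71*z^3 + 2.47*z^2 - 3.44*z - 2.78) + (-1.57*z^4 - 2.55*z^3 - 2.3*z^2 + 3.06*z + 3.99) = -1.57*z^4 - 4.26*z^3 + 0.17*z^2 - 0.38*z + 1.21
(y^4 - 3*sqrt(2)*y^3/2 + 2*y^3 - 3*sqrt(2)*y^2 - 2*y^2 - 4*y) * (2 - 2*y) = -2*y^5 - 2*y^4 + 3*sqrt(2)*y^4 + 3*sqrt(2)*y^3 + 8*y^3 - 6*sqrt(2)*y^2 + 4*y^2 - 8*y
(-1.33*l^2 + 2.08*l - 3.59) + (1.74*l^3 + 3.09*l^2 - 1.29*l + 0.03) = 1.74*l^3 + 1.76*l^2 + 0.79*l - 3.56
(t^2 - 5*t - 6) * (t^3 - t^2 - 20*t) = t^5 - 6*t^4 - 21*t^3 + 106*t^2 + 120*t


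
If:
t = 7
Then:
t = 7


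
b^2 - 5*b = b*(b - 5)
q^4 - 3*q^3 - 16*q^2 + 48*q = q*(q - 4)*(q - 3)*(q + 4)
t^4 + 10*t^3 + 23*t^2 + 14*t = t*(t + 1)*(t + 2)*(t + 7)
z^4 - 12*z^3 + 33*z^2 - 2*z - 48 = (z - 8)*(z - 3)*(z - 2)*(z + 1)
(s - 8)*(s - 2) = s^2 - 10*s + 16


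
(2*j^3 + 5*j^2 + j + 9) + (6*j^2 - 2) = 2*j^3 + 11*j^2 + j + 7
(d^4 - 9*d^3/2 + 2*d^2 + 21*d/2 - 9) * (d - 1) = d^5 - 11*d^4/2 + 13*d^3/2 + 17*d^2/2 - 39*d/2 + 9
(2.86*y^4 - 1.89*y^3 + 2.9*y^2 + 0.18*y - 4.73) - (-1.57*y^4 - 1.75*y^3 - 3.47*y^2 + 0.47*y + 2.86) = 4.43*y^4 - 0.14*y^3 + 6.37*y^2 - 0.29*y - 7.59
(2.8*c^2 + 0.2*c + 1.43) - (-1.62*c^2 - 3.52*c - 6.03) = 4.42*c^2 + 3.72*c + 7.46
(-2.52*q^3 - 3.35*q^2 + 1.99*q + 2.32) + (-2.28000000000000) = -2.52*q^3 - 3.35*q^2 + 1.99*q + 0.04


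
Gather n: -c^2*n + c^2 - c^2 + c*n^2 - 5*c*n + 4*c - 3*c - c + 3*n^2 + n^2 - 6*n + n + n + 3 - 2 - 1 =n^2*(c + 4) + n*(-c^2 - 5*c - 4)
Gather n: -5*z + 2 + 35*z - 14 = 30*z - 12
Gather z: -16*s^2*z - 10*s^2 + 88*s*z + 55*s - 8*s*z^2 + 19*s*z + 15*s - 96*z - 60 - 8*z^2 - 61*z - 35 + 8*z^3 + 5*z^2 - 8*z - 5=-10*s^2 + 70*s + 8*z^3 + z^2*(-8*s - 3) + z*(-16*s^2 + 107*s - 165) - 100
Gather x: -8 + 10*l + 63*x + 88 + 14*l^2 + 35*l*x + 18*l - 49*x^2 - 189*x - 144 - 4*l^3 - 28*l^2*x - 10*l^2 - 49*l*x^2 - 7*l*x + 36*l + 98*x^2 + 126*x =-4*l^3 + 4*l^2 + 64*l + x^2*(49 - 49*l) + x*(-28*l^2 + 28*l) - 64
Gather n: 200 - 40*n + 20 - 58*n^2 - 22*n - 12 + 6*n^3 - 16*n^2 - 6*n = 6*n^3 - 74*n^2 - 68*n + 208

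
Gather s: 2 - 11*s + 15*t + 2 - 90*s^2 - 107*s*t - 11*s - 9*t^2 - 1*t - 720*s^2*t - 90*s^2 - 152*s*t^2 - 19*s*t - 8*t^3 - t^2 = s^2*(-720*t - 180) + s*(-152*t^2 - 126*t - 22) - 8*t^3 - 10*t^2 + 14*t + 4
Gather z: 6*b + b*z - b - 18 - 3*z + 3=5*b + z*(b - 3) - 15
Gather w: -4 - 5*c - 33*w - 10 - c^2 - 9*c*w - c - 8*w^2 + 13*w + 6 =-c^2 - 6*c - 8*w^2 + w*(-9*c - 20) - 8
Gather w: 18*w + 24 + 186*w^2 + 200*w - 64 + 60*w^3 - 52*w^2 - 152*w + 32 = 60*w^3 + 134*w^2 + 66*w - 8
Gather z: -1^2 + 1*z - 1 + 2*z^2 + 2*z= 2*z^2 + 3*z - 2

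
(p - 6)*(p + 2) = p^2 - 4*p - 12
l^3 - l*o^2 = l*(l - o)*(l + o)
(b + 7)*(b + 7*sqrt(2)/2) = b^2 + 7*sqrt(2)*b/2 + 7*b + 49*sqrt(2)/2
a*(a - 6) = a^2 - 6*a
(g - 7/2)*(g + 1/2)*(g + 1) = g^3 - 2*g^2 - 19*g/4 - 7/4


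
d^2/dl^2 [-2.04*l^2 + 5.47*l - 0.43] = -4.08000000000000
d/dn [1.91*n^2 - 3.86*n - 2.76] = 3.82*n - 3.86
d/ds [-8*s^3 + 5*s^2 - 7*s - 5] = -24*s^2 + 10*s - 7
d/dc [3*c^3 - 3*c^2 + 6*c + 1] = 9*c^2 - 6*c + 6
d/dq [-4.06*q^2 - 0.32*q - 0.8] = -8.12*q - 0.32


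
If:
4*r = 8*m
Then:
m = r/2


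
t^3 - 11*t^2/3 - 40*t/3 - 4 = (t - 6)*(t + 1/3)*(t + 2)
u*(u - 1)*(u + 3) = u^3 + 2*u^2 - 3*u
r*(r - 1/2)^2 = r^3 - r^2 + r/4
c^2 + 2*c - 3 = (c - 1)*(c + 3)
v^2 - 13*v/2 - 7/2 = (v - 7)*(v + 1/2)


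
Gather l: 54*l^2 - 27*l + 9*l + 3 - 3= 54*l^2 - 18*l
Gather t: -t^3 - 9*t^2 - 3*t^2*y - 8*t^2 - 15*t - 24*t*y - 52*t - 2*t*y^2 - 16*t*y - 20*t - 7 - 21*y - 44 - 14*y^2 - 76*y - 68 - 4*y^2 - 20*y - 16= -t^3 + t^2*(-3*y - 17) + t*(-2*y^2 - 40*y - 87) - 18*y^2 - 117*y - 135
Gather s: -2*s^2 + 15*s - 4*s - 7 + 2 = -2*s^2 + 11*s - 5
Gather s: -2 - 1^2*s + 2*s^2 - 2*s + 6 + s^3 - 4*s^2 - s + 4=s^3 - 2*s^2 - 4*s + 8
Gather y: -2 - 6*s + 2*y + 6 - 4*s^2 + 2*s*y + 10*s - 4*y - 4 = -4*s^2 + 4*s + y*(2*s - 2)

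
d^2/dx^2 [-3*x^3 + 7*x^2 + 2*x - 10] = 14 - 18*x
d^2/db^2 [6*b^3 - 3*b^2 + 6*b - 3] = 36*b - 6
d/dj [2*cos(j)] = -2*sin(j)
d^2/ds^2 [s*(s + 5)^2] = 6*s + 20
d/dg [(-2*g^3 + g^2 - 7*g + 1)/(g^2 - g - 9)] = 2*(-g^4 + 2*g^3 + 30*g^2 - 10*g + 32)/(g^4 - 2*g^3 - 17*g^2 + 18*g + 81)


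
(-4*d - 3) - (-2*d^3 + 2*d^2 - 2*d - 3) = 2*d^3 - 2*d^2 - 2*d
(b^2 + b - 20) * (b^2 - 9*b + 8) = b^4 - 8*b^3 - 21*b^2 + 188*b - 160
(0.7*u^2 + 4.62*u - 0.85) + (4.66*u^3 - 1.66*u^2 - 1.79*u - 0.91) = 4.66*u^3 - 0.96*u^2 + 2.83*u - 1.76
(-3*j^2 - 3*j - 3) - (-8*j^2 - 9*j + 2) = 5*j^2 + 6*j - 5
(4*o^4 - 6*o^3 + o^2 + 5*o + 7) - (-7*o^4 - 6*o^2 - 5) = 11*o^4 - 6*o^3 + 7*o^2 + 5*o + 12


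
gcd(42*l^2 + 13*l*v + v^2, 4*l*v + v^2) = 1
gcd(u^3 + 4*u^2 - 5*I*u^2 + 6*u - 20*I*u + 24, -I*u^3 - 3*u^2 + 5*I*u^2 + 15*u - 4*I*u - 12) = 1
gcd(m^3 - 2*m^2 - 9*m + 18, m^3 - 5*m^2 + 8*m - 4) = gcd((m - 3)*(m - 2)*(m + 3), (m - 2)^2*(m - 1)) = m - 2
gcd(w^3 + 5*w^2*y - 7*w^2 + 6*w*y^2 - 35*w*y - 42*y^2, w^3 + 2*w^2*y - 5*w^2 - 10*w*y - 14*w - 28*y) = w^2 + 2*w*y - 7*w - 14*y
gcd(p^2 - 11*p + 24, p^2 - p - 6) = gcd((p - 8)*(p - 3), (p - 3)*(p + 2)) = p - 3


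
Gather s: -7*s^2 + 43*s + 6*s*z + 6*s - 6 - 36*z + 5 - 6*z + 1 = -7*s^2 + s*(6*z + 49) - 42*z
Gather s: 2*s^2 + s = 2*s^2 + s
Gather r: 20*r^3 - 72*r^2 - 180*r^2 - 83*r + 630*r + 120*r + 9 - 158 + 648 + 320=20*r^3 - 252*r^2 + 667*r + 819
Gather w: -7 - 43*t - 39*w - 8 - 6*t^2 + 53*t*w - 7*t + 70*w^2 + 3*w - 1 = -6*t^2 - 50*t + 70*w^2 + w*(53*t - 36) - 16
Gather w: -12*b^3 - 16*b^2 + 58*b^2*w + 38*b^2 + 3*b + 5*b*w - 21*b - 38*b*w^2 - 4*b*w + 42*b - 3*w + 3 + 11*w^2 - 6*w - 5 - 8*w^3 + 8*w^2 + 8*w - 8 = -12*b^3 + 22*b^2 + 24*b - 8*w^3 + w^2*(19 - 38*b) + w*(58*b^2 + b - 1) - 10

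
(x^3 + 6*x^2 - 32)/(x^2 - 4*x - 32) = (x^2 + 2*x - 8)/(x - 8)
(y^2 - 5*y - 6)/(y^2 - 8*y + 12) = (y + 1)/(y - 2)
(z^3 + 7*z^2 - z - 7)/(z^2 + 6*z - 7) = z + 1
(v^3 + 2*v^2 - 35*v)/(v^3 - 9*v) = (v^2 + 2*v - 35)/(v^2 - 9)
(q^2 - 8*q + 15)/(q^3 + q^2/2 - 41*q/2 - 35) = 2*(q - 3)/(2*q^2 + 11*q + 14)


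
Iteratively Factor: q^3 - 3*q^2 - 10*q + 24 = (q + 3)*(q^2 - 6*q + 8) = (q - 4)*(q + 3)*(q - 2)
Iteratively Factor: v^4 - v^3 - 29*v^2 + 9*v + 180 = (v + 3)*(v^3 - 4*v^2 - 17*v + 60) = (v - 5)*(v + 3)*(v^2 + v - 12) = (v - 5)*(v - 3)*(v + 3)*(v + 4)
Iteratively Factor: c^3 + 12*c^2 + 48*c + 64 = (c + 4)*(c^2 + 8*c + 16) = (c + 4)^2*(c + 4)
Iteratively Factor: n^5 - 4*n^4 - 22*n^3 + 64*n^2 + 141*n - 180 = (n + 3)*(n^4 - 7*n^3 - n^2 + 67*n - 60) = (n - 4)*(n + 3)*(n^3 - 3*n^2 - 13*n + 15) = (n - 4)*(n + 3)^2*(n^2 - 6*n + 5) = (n - 4)*(n - 1)*(n + 3)^2*(n - 5)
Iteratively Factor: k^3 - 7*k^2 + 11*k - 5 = (k - 1)*(k^2 - 6*k + 5) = (k - 5)*(k - 1)*(k - 1)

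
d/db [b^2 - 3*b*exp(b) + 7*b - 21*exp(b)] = -3*b*exp(b) + 2*b - 24*exp(b) + 7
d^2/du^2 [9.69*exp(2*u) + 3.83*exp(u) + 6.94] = (38.76*exp(u) + 3.83)*exp(u)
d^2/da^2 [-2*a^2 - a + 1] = -4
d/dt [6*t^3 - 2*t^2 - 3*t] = 18*t^2 - 4*t - 3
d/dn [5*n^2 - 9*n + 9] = 10*n - 9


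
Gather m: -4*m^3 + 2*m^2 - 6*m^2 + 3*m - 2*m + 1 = -4*m^3 - 4*m^2 + m + 1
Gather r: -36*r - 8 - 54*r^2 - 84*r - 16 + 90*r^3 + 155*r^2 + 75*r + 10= 90*r^3 + 101*r^2 - 45*r - 14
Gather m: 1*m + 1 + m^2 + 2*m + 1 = m^2 + 3*m + 2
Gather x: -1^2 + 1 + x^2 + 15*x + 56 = x^2 + 15*x + 56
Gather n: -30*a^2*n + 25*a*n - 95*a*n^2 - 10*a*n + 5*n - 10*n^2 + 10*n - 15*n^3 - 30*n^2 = -15*n^3 + n^2*(-95*a - 40) + n*(-30*a^2 + 15*a + 15)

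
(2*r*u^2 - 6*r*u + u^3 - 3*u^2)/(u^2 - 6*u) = (2*r*u - 6*r + u^2 - 3*u)/(u - 6)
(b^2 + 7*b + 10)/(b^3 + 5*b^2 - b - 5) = (b + 2)/(b^2 - 1)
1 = 1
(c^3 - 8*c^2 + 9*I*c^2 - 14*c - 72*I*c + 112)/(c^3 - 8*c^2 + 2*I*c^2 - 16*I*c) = (c + 7*I)/c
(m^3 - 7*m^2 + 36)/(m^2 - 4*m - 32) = (-m^3 + 7*m^2 - 36)/(-m^2 + 4*m + 32)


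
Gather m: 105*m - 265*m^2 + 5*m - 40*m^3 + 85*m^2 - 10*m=-40*m^3 - 180*m^2 + 100*m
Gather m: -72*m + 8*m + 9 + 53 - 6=56 - 64*m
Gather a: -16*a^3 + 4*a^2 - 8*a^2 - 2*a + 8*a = -16*a^3 - 4*a^2 + 6*a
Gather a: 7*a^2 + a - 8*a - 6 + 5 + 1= 7*a^2 - 7*a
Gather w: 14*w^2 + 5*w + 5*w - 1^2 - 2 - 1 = 14*w^2 + 10*w - 4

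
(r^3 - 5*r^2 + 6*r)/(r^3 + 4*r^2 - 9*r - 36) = r*(r - 2)/(r^2 + 7*r + 12)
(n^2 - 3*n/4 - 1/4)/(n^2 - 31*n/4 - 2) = (n - 1)/(n - 8)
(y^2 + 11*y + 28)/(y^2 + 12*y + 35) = (y + 4)/(y + 5)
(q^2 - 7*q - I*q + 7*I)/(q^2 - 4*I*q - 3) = (q - 7)/(q - 3*I)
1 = 1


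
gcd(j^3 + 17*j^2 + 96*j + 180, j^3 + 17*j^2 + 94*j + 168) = j + 6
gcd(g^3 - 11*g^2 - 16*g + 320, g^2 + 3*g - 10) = g + 5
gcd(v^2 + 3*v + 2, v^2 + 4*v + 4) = v + 2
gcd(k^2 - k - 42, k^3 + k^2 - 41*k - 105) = k - 7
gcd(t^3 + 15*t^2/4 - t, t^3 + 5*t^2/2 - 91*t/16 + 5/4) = t^2 + 15*t/4 - 1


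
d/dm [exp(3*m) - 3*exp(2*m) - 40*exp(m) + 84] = (3*exp(2*m) - 6*exp(m) - 40)*exp(m)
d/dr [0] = 0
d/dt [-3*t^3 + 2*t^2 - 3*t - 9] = -9*t^2 + 4*t - 3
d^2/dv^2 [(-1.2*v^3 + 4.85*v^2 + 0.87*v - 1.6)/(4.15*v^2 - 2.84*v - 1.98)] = (-2.8421709430404e-14*v^5 + 1.13686837721616e-13*v^4 + 105.21311*v^3 + 33.29166*v^2 + 127.81146*v - 23.860808)/(71.473375*v^6 - 146.7357*v^5 - 1.88493*v^4 + 117.111376*v^3 + 0.899316000000006*v^2 - 33.401808*v - 7.762392)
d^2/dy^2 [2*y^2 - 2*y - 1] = 4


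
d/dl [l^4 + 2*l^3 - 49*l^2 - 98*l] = 4*l^3 + 6*l^2 - 98*l - 98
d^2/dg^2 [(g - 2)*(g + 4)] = 2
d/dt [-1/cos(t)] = -sin(t)/cos(t)^2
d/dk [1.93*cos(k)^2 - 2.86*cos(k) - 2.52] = (2.86 - 3.86*cos(k))*sin(k)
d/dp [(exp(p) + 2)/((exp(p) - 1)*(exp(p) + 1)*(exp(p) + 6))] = 2*(-exp(3*p) - 6*exp(2*p) - 12*exp(p) - 2)*exp(p)/(exp(6*p) + 12*exp(5*p) + 34*exp(4*p) - 24*exp(3*p) - 71*exp(2*p) + 12*exp(p) + 36)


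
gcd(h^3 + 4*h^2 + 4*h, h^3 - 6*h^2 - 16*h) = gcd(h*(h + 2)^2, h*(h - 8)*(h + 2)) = h^2 + 2*h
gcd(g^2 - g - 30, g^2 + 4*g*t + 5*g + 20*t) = g + 5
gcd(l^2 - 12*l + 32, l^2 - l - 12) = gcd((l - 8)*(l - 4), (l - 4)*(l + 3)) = l - 4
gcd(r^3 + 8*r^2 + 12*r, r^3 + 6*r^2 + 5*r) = r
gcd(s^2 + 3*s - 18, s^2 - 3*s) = s - 3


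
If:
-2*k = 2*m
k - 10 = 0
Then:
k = 10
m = -10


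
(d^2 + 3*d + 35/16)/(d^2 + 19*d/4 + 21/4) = (d + 5/4)/(d + 3)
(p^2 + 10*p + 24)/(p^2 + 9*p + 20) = (p + 6)/(p + 5)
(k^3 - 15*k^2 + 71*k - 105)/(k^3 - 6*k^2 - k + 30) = (k - 7)/(k + 2)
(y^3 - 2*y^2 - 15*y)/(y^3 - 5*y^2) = (y + 3)/y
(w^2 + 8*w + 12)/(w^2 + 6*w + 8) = (w + 6)/(w + 4)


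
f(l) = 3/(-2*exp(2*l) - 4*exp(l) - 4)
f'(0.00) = 0.24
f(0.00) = -0.30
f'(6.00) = 0.00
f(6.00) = 0.00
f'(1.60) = 0.07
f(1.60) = -0.04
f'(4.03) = 0.00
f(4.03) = -0.00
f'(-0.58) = 0.22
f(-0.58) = -0.44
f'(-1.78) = 0.11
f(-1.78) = -0.63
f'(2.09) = 0.03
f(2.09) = -0.02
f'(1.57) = 0.07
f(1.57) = -0.04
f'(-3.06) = 0.03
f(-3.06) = -0.72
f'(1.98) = 0.04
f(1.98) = -0.02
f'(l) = 3*(4*exp(2*l) + 4*exp(l))/(-2*exp(2*l) - 4*exp(l) - 4)^2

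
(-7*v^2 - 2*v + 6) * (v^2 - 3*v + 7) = -7*v^4 + 19*v^3 - 37*v^2 - 32*v + 42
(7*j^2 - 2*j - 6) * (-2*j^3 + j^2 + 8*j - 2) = -14*j^5 + 11*j^4 + 66*j^3 - 36*j^2 - 44*j + 12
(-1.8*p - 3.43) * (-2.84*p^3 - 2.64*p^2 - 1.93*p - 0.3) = 5.112*p^4 + 14.4932*p^3 + 12.5292*p^2 + 7.1599*p + 1.029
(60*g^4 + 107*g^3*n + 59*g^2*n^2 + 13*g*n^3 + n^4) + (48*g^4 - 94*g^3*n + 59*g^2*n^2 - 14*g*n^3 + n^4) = 108*g^4 + 13*g^3*n + 118*g^2*n^2 - g*n^3 + 2*n^4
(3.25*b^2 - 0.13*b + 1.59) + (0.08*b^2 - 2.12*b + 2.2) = 3.33*b^2 - 2.25*b + 3.79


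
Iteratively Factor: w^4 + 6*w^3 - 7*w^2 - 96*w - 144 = (w - 4)*(w^3 + 10*w^2 + 33*w + 36) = (w - 4)*(w + 4)*(w^2 + 6*w + 9) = (w - 4)*(w + 3)*(w + 4)*(w + 3)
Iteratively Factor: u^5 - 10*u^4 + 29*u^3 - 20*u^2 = (u - 1)*(u^4 - 9*u^3 + 20*u^2) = (u - 4)*(u - 1)*(u^3 - 5*u^2) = (u - 5)*(u - 4)*(u - 1)*(u^2) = u*(u - 5)*(u - 4)*(u - 1)*(u)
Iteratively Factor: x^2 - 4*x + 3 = (x - 3)*(x - 1)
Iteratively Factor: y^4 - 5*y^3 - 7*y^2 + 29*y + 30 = (y - 3)*(y^3 - 2*y^2 - 13*y - 10) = (y - 3)*(y + 2)*(y^2 - 4*y - 5) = (y - 3)*(y + 1)*(y + 2)*(y - 5)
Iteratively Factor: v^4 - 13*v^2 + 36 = (v + 3)*(v^3 - 3*v^2 - 4*v + 12) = (v - 2)*(v + 3)*(v^2 - v - 6) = (v - 2)*(v + 2)*(v + 3)*(v - 3)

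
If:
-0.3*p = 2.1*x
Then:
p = -7.0*x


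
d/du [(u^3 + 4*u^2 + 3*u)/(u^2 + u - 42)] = (u^4 + 2*u^3 - 125*u^2 - 336*u - 126)/(u^4 + 2*u^3 - 83*u^2 - 84*u + 1764)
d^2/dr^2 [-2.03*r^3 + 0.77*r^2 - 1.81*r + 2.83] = 1.54 - 12.18*r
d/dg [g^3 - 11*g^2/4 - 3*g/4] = 3*g^2 - 11*g/2 - 3/4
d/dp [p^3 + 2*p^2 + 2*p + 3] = 3*p^2 + 4*p + 2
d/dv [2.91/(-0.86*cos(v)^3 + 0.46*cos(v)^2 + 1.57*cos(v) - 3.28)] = (-7.5078*cos(v)^2 + 2.6772*cos(v) + 4.5687)*sin(v)/(0.86*cos(v)^3 - 0.46*cos(v)^2 - 1.57*cos(v) + 3.28)^2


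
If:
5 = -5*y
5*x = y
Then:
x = -1/5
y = -1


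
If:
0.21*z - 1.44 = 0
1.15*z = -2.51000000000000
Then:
No Solution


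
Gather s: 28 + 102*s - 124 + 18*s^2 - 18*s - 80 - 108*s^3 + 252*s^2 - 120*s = -108*s^3 + 270*s^2 - 36*s - 176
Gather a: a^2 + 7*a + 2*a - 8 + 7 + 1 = a^2 + 9*a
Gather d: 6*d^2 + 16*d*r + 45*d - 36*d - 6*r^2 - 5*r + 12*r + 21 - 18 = 6*d^2 + d*(16*r + 9) - 6*r^2 + 7*r + 3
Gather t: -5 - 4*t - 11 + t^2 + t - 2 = t^2 - 3*t - 18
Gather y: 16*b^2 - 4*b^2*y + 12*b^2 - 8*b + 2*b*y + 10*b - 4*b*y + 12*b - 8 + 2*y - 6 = 28*b^2 + 14*b + y*(-4*b^2 - 2*b + 2) - 14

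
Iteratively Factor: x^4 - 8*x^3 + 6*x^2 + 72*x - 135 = (x - 5)*(x^3 - 3*x^2 - 9*x + 27) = (x - 5)*(x - 3)*(x^2 - 9) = (x - 5)*(x - 3)^2*(x + 3)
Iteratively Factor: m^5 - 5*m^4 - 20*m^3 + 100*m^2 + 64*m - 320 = (m + 4)*(m^4 - 9*m^3 + 16*m^2 + 36*m - 80) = (m + 2)*(m + 4)*(m^3 - 11*m^2 + 38*m - 40) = (m - 5)*(m + 2)*(m + 4)*(m^2 - 6*m + 8) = (m - 5)*(m - 4)*(m + 2)*(m + 4)*(m - 2)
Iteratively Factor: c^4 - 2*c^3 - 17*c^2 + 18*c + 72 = (c + 2)*(c^3 - 4*c^2 - 9*c + 36) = (c - 3)*(c + 2)*(c^2 - c - 12) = (c - 3)*(c + 2)*(c + 3)*(c - 4)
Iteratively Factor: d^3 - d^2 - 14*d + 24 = (d - 2)*(d^2 + d - 12) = (d - 3)*(d - 2)*(d + 4)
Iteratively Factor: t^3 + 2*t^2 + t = (t)*(t^2 + 2*t + 1) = t*(t + 1)*(t + 1)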